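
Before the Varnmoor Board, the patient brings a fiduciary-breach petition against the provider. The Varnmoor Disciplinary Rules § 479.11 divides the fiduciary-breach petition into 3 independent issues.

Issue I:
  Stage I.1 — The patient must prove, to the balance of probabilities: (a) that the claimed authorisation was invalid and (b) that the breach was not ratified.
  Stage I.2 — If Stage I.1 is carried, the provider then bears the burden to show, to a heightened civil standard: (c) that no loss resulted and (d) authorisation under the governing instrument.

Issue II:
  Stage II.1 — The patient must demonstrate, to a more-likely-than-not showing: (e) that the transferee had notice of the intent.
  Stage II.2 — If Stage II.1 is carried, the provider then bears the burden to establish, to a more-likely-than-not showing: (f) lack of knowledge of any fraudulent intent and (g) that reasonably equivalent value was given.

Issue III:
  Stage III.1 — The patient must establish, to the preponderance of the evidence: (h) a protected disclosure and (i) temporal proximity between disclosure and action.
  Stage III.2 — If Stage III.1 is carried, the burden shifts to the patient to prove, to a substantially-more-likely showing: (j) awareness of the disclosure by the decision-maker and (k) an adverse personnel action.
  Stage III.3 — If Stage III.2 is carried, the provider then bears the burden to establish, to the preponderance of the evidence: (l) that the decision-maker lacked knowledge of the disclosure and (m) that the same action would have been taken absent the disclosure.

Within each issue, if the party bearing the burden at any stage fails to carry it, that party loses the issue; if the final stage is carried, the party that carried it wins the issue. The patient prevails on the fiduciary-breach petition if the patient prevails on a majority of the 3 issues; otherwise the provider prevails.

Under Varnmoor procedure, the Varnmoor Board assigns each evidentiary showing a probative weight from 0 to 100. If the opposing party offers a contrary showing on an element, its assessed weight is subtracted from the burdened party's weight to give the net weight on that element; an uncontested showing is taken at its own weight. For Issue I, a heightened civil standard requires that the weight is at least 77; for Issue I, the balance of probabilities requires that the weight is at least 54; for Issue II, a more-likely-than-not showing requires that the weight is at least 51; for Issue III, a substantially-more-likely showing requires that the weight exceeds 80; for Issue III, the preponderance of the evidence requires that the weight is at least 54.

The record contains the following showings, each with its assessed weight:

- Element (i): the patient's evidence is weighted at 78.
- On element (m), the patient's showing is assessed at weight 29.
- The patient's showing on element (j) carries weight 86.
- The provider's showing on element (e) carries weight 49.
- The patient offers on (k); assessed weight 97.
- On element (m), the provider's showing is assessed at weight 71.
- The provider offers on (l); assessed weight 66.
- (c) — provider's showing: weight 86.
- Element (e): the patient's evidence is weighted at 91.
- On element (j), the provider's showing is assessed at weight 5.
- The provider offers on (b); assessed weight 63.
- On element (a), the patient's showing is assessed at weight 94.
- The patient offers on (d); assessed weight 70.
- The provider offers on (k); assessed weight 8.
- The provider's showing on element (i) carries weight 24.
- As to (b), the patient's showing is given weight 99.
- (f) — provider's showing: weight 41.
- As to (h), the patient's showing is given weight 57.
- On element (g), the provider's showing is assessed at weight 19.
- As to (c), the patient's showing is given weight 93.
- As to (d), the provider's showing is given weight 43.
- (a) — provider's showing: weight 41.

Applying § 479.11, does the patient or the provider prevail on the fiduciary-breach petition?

provider

— Issue I —
Stage I.1 (patient, the balance of probabilities, weight is at least 54): (a) net 94−41=53 < 54 — fails; (b) net 99−63=36 < 54 — fails.
  The patient does not carry Stage I.1.
So the provider prevails on this issue.
— Issue II —
At Stage II.1 the patient must meet a more-likely-than-not showing (weight is at least 51): on (e) the weight is 91 less the opposing 49 gives net 42, < 51, so (e) does not meet the standard.
  Stage II.1 not carried; the patient fails its burden.
The analysis ends at Stage II.1; the provider prevails on this issue.
— Issue III —
Stage III.1 (patient, the preponderance of the evidence, weight is at least 54): (h) 57 ≥ 54 — meets; (i) net 78−24=54 ≥ 54 — meets.
  All elements met. The patient retains the burden for Stage III.2.
Stage III.2 (patient, a substantially-more-likely showing, weight exceeds 80): (j) net 86−5=81 > 80 — meets; (k) net 97−8=89 > 80 — meets.
  Stage III.2 is satisfied; the onus moves to the provider.
Stage III.3 (provider, the preponderance of the evidence, weight is at least 54): (l) 66 ≥ 54 — meets; (m) net 71−29=42 < 54 — fails.
  Stage III.3 not carried; the provider fails its burden.
So the patient prevails on this issue.
Per-issue: Issue I → provider; Issue II → provider; Issue III → patient. The patient must prevail on a majority of issues; overall, the provider prevails.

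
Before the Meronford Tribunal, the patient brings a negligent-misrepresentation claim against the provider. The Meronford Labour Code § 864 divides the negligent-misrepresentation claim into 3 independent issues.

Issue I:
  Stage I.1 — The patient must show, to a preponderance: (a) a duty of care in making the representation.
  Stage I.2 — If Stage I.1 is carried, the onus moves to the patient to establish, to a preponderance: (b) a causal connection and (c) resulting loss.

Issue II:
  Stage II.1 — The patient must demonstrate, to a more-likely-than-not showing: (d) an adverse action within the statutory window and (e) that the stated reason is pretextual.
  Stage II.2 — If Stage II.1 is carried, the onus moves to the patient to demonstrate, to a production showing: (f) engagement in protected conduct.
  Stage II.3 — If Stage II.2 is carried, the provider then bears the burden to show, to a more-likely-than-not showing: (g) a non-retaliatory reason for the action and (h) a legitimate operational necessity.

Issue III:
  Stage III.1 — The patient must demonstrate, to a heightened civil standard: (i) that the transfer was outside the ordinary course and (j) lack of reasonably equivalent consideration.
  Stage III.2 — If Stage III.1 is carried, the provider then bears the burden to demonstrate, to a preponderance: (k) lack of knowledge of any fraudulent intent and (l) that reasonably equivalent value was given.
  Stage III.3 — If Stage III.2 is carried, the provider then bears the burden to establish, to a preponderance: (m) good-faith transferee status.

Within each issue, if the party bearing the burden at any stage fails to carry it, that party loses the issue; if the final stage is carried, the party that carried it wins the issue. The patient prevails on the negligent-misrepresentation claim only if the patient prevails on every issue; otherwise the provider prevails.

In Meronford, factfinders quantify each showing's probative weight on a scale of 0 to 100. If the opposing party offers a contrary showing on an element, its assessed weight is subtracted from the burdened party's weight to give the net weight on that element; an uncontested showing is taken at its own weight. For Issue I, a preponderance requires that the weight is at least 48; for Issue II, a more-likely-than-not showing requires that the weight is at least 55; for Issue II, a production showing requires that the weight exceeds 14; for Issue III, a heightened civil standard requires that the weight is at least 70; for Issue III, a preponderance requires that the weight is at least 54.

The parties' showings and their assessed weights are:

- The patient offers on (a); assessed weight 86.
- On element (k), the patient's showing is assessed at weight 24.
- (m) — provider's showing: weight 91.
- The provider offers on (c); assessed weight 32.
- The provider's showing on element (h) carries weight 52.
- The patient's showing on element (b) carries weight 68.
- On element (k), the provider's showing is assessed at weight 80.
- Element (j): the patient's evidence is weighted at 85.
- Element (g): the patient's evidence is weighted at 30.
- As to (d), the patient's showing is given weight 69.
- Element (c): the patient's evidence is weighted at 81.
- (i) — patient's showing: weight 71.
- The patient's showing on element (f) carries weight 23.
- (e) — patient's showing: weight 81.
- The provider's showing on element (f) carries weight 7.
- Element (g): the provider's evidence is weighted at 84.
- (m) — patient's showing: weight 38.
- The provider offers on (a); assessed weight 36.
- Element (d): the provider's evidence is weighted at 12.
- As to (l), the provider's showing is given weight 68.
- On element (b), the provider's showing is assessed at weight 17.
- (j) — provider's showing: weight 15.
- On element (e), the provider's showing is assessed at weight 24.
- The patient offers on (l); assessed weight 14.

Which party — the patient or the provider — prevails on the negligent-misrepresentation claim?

patient

— Issue I —
At Stage I.1 the patient must meet a preponderance (weight is at least 48): on (a) the weight is 86 less the opposing 36 gives net 50, ≥ 48, so (a) meets the standard.
  Stage I.1 is satisfied; the patient continues to bear the burden.
At Stage I.2 the patient must meet a preponderance (weight is at least 48): on (b) the weight is 68 less the opposing 17 gives net 51, which does reach 48, so (b) meets the standard; on (c) the weight is 81 less the opposing 32 gives net 49, which does reach 48, so (c) meets the standard.
  All elements met at the final stage.
All stages carried — the patient prevails on this issue.
— Issue II —
Stage II.1 — burden on patient; standard: a more-likely-than-not showing (weight is at least 55).
    (d): 69 − 12 = 57 ≥ 55 [met]
    (e): 81 − 24 = 57 ≥ 55 [met]
  All elements met. The patient retains the burden for Stage II.2.
Stage II.2 — burden on patient; standard: a production showing (weight exceeds 14).
    (f): 23 − 7 = 16 > 14 [met]
  All elements met. The burden passes to the provider.
Stage II.3 — burden on provider; standard: a more-likely-than-not showing (weight is at least 55).
    (g): 84 − 30 = 54 < 55 [not met]
    (h): 52 < 55 [not met]
  The provider does not carry Stage II.3.
The patient prevails on this issue.
— Issue III —
At Stage III.1 the patient must meet a heightened civil standard (weight is at least 70): on (i) the weight is 71, which does reach 70, so (i) meets the standard; on (j) the weight is 85 less the opposing 15 gives net 70, ≥ 70, so (j) meets the standard.
  Stage III.1 is satisfied; the onus moves to the provider.
At Stage III.2 the provider must meet a preponderance (weight is at least 54): on (k) the weight is 80 less the opposing 24 gives net 56, which does reach 54, so (k) meets the standard; on (l) the weight is 68 less the opposing 14 gives net 54, ≥ 54, so (l) meets the standard.
  Stage III.2 carried; the burden remains with the provider.
At Stage III.3 the provider must meet a preponderance (weight is at least 54): on (m) the weight is 91 less the opposing 38 gives net 53, < 54, so (m) does not meet the standard.
  Stage III.3 not carried; the provider fails its burden.
So the patient prevails on this issue.
Per-issue: Issue I → patient; Issue II → patient; Issue III → patient. The patient must prevail on every issue; overall, the patient prevails.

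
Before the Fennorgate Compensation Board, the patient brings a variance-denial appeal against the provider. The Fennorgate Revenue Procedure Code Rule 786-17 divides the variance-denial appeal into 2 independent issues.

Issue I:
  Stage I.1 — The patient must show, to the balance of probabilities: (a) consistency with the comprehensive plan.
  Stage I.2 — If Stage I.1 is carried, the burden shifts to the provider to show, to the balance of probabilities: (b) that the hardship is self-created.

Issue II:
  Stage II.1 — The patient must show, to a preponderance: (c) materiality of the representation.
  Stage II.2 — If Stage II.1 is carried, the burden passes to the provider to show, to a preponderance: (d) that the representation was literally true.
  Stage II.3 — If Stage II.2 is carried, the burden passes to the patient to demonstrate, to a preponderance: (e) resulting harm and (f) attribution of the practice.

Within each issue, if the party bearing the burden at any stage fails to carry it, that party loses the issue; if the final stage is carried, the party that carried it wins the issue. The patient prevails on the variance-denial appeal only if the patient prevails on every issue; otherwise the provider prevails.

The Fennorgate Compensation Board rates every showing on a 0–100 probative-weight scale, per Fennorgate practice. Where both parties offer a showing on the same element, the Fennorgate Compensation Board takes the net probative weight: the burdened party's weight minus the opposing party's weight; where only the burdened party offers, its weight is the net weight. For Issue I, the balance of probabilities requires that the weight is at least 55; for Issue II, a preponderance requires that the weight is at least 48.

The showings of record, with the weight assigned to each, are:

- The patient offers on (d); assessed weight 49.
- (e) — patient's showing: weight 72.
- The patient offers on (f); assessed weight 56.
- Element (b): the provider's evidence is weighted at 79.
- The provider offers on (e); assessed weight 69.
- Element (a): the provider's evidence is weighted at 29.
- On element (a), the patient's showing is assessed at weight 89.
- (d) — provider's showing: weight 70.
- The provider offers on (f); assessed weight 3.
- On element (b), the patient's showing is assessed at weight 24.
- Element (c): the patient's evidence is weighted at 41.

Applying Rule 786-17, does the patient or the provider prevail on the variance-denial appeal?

— Issue I —
At Stage I.1 the patient must meet the balance of probabilities (weight is at least 55): on (a) the weight is 89 less the opposing 29 gives net 60, ≥ 55, so (a) meets the standard.
  All elements met. The burden passes to the provider.
At Stage I.2 the provider must meet the balance of probabilities (weight is at least 55): on (b) the weight is 79 less the opposing 24 gives net 55, which does reach 55, so (b) meets the standard.
  All elements met at the final stage.
With every stage satisfied, the provider prevails on this issue.
— Issue II —
Stage II.1 (patient, a preponderance, weight is at least 48): (c) 41 < 48 — fails.
  The patient does not carry Stage II.1.
The analysis ends at Stage II.1; the provider prevails on this issue.
Per-issue: Issue I → provider; Issue II → provider. The patient must prevail on every issue; overall, the provider prevails.

provider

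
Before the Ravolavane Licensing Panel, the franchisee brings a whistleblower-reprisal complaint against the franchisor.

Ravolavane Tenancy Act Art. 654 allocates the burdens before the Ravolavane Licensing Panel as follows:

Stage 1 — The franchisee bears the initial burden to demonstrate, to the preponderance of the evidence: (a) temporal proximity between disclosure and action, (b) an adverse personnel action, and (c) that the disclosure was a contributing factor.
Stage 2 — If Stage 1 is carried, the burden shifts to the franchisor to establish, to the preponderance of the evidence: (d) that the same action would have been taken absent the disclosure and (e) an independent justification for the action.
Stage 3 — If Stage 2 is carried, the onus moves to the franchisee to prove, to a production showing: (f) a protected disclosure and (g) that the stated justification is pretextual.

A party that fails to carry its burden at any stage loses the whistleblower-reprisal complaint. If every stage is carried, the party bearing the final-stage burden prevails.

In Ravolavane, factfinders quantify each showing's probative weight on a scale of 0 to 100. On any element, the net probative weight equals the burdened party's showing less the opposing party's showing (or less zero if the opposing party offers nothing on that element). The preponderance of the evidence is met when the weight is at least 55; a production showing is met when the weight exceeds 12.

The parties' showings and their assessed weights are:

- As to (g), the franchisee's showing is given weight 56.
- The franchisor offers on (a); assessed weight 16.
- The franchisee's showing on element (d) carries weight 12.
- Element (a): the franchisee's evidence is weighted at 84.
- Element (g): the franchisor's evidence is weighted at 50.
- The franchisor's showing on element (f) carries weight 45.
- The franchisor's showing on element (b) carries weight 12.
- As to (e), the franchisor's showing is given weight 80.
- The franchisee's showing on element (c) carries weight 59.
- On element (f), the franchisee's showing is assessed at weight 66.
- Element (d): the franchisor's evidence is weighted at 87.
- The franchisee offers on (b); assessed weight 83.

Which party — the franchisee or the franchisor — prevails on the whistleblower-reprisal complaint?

franchisor

At Stage 1 the franchisee must meet the preponderance of the evidence (weight is at least 55): on (a) the weight is 84 less the opposing 16 gives net 68, which does reach 55, so (a) meets the standard; on (b) the weight is 83 less the opposing 12 gives net 71, which does reach 55, so (b) meets the standard; on (c) the weight is 59, ≥ 55, so (c) meets the standard.
  Stage 1 carried; the burden shifts to the franchisor.
At Stage 2 the franchisor must meet the preponderance of the evidence (weight is at least 55): on (d) the weight is 87 less the opposing 12 gives net 75, which does reach 55, so (d) meets the standard; on (e) the weight is 80, which does reach 55, so (e) meets the standard.
  Stage 2 carried; the burden shifts to the franchisee.
At Stage 3 the franchisee must meet a production showing (weight exceeds 12): on (f) the weight is 66 less the opposing 45 gives net 21, > 12, so (f) meets the standard; on (g) the weight is 56 less the opposing 50 gives net 6, which does not exceed 12, so (g) does not meet the standard.
  Stage 3 not carried; the franchisee fails its burden.
The franchisor prevails.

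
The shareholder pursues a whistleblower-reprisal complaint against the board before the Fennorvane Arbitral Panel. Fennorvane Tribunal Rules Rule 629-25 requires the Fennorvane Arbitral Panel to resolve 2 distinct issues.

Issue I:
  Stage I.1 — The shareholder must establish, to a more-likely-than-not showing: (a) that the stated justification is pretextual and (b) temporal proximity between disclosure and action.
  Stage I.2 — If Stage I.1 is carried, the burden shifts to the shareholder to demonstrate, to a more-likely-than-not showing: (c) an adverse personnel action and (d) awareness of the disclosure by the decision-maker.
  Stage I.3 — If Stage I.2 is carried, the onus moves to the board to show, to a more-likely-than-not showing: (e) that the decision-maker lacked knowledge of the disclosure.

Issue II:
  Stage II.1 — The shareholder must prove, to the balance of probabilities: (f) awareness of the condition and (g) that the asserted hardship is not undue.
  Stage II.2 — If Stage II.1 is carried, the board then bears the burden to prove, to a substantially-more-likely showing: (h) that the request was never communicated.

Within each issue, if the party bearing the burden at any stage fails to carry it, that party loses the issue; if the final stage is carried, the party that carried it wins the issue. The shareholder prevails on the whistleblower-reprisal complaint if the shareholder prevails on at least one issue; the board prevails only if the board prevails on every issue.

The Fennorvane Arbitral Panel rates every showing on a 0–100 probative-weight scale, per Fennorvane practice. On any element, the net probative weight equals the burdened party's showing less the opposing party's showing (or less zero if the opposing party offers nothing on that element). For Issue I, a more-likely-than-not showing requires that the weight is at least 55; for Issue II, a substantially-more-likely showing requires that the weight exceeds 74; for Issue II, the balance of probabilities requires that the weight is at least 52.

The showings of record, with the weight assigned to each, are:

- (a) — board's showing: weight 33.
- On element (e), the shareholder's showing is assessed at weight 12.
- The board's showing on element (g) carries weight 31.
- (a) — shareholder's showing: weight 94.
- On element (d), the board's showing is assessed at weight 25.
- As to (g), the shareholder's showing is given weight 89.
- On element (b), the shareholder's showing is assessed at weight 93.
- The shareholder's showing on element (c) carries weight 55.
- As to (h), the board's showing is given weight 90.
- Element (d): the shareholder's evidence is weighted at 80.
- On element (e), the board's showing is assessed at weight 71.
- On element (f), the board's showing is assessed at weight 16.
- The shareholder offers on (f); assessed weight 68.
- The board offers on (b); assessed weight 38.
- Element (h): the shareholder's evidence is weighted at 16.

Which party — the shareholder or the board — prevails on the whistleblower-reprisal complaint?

shareholder

— Issue I —
At Stage I.1 the shareholder must meet a more-likely-than-not showing (weight is at least 55): on (a) the weight is 94 less the opposing 33 gives net 61, ≥ 55, so (a) meets the standard; on (b) the weight is 93 less the opposing 38 gives net 55, ≥ 55, so (b) meets the standard.
  Stage I.1 is satisfied; the shareholder continues to bear the burden.
At Stage I.2 the shareholder must meet a more-likely-than-not showing (weight is at least 55): on (c) the weight is 55, ≥ 55, so (c) meets the standard; on (d) the weight is 80 less the opposing 25 gives net 55, ≥ 55, so (d) meets the standard.
  Stage I.2 carried; the burden shifts to the board.
At Stage I.3 the board must meet a more-likely-than-not showing (weight is at least 55): on (e) the weight is 71 less the opposing 12 gives net 59, ≥ 55, so (e) meets the standard.
  All elements met at the final stage.
Every stage carried; the board prevails on this issue.
— Issue II —
Stage II.1 (shareholder, the balance of probabilities, weight is at least 52): (f) net 68−16=52 ≥ 52 — meets; (g) net 89−31=58 ≥ 52 — meets.
  The shareholder carries Stage II.1; the board now bears the burden.
Stage II.2 (board, a substantially-more-likely showing, weight exceeds 74): (h) net 90−16=74 ≤ 74 — fails.
  Not every element is met, so the board fails to carry Stage II.2.
So the shareholder prevails on this issue.
Per-issue: Issue I → board; Issue II → shareholder. The shareholder must prevail on at least one issue; overall, the shareholder prevails.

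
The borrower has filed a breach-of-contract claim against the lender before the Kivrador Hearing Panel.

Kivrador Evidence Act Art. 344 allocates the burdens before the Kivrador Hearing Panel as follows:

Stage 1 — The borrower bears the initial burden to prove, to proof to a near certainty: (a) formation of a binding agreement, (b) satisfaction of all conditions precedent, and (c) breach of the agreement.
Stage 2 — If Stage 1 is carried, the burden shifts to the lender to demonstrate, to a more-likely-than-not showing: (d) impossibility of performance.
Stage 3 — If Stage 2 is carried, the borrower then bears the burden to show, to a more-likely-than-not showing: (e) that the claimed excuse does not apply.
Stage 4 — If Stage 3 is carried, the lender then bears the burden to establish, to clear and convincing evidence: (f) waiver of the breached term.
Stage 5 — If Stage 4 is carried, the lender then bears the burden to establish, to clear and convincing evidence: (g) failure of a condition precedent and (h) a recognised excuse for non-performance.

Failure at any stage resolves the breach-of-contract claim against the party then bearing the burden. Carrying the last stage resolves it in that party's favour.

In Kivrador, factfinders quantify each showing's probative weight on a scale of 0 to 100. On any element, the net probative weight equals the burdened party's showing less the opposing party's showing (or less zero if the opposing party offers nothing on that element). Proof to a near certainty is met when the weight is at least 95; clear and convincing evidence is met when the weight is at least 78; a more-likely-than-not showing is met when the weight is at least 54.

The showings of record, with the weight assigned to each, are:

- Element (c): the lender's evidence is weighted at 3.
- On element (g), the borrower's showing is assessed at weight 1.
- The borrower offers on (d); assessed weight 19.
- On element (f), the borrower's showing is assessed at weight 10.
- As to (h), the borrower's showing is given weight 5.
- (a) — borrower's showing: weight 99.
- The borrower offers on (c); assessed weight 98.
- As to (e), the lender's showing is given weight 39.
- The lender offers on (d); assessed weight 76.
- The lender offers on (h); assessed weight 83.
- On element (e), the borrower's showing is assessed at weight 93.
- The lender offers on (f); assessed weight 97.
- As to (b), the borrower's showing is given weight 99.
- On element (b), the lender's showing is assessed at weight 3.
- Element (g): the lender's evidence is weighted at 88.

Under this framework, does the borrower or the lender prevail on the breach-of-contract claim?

Stage 1 (borrower, proof to a near certainty, weight is at least 95): (a) 99 ≥ 95 — meets; (b) net 99−3=96 ≥ 95 — meets; (c) net 98−3=95 ≥ 95 — meets.
  Stage 1 carried; the burden shifts to the lender.
Stage 2 (lender, a more-likely-than-not showing, weight is at least 54): (d) net 76−19=57 ≥ 54 — meets.
  All elements met. The burden passes to the borrower.
Stage 3 (borrower, a more-likely-than-not showing, weight is at least 54): (e) net 93−39=54 ≥ 54 — meets.
  All elements met. The burden passes to the lender.
Stage 4 (lender, clear and convincing evidence, weight is at least 78): (f) net 97−10=87 ≥ 78 — meets.
  Stage 4 is satisfied; the lender continues to bear the burden.
Stage 5 (lender, clear and convincing evidence, weight is at least 78): (g) net 88−1=87 ≥ 78 — meets; (h) net 83−5=78 ≥ 78 — meets.
  The lender carries the last stage.
All stages carried — the lender prevails.

lender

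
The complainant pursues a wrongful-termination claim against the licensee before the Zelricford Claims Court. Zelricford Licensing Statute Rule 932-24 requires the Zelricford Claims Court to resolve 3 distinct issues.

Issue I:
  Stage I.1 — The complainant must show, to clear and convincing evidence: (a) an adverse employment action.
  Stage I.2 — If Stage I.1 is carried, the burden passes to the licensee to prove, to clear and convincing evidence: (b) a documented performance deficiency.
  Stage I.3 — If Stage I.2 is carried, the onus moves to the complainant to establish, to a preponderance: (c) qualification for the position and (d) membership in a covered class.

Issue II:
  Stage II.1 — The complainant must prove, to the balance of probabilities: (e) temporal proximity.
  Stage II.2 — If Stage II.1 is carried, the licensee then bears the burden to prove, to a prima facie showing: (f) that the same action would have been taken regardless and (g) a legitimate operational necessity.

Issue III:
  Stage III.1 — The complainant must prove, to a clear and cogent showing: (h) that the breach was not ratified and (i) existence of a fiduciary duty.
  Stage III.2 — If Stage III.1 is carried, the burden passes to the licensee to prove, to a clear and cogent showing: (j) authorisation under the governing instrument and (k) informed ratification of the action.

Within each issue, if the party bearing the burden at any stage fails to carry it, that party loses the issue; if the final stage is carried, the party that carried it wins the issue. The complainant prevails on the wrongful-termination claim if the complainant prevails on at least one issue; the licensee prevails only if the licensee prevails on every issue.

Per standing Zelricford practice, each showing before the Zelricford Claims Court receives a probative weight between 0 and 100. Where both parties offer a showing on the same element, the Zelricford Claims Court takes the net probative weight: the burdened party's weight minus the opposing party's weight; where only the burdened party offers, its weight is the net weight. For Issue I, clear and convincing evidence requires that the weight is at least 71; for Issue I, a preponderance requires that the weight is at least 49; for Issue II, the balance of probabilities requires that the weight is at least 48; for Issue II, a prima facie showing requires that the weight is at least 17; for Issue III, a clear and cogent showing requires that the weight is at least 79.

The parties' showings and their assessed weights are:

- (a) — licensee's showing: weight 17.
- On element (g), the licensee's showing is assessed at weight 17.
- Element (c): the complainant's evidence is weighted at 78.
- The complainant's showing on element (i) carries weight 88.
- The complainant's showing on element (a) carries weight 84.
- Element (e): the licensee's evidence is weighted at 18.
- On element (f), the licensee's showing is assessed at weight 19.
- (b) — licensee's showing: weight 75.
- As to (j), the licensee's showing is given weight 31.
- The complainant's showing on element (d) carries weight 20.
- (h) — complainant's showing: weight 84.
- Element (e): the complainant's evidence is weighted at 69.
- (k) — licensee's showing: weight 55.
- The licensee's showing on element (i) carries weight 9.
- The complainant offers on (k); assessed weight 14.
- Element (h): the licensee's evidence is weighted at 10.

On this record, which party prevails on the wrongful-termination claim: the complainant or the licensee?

licensee

— Issue I —
Stage I.1 (complainant, clear and convincing evidence, weight is at least 71): (a) net 84−17=67 < 71 — fails.
  Stage I.1 not carried; the complainant fails its burden.
The licensee prevails on this issue.
— Issue II —
At Stage II.1 the complainant must meet the balance of probabilities (weight is at least 48): on (e) the weight is 69 less the opposing 18 gives net 51, which does reach 48, so (e) meets the standard.
  The complainant carries Stage II.1; the licensee now bears the burden.
At Stage II.2 the licensee must meet a prima facie showing (weight is at least 17): on (f) the weight is 19, ≥ 17, so (f) meets the standard; on (g) the weight is 17, ≥ 17, so (g) meets the standard.
  All elements met at the final stage.
Every stage carried; the licensee prevails on this issue.
— Issue III —
Stage III.1 — burden on complainant; standard: a clear and cogent showing (weight is at least 79).
    (h): 84 − 10 = 74 < 79 [not met]
    (i): 88 − 9 = 79 ≥ 79 [met]
  Not every element is met, so the complainant fails to carry Stage III.1.
So the licensee prevails on this issue.
Per-issue: Issue I → licensee; Issue II → licensee; Issue III → licensee. The complainant must prevail on at least one issue; overall, the licensee prevails.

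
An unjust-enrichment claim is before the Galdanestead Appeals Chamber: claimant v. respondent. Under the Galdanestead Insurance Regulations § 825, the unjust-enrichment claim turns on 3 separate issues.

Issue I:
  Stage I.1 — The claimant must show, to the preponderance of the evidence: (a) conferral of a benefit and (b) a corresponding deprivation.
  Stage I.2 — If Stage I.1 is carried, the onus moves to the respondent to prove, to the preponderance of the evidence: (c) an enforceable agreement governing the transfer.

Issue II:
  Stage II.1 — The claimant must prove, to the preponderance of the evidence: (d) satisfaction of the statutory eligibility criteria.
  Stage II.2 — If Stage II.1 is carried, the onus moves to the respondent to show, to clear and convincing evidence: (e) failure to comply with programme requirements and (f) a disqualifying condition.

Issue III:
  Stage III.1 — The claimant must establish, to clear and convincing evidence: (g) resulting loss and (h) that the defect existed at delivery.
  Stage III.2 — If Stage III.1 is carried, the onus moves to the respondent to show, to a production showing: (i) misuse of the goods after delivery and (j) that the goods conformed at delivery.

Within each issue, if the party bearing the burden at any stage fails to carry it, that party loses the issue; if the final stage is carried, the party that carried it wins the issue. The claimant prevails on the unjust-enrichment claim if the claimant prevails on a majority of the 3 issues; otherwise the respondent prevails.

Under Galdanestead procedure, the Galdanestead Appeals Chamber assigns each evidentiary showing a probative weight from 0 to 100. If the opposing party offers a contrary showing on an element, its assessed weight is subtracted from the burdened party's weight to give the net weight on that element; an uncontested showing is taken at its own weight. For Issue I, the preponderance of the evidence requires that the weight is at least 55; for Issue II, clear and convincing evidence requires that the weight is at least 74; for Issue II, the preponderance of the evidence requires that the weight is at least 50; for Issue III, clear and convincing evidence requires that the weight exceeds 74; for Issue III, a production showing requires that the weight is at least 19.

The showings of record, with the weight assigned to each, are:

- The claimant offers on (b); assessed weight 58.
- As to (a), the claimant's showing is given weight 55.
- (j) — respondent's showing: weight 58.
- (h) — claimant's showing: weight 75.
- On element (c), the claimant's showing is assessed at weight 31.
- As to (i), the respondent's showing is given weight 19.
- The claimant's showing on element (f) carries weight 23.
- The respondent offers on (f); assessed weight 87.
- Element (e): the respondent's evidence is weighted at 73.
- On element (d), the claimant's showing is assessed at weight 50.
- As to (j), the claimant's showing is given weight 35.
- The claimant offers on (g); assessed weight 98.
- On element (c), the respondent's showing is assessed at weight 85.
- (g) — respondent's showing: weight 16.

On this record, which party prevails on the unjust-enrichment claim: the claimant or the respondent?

claimant

— Issue I —
At Stage I.1 the claimant must meet the preponderance of the evidence (weight is at least 55): on (a) the weight is 55, which does reach 55, so (a) meets the standard; on (b) the weight is 58, which does reach 55, so (b) meets the standard.
  Stage I.1 is satisfied; the onus moves to the respondent.
At Stage I.2 the respondent must meet the preponderance of the evidence (weight is at least 55): on (c) the weight is 85 less the opposing 31 gives net 54, which does not reach 55, so (c) does not meet the standard.
  The respondent does not carry Stage I.2.
So the claimant prevails on this issue.
— Issue II —
Stage II.1 (claimant, the preponderance of the evidence, weight is at least 50): (d) 50 ≥ 50 — meets.
  All elements met. The burden passes to the respondent.
Stage II.2 (respondent, clear and convincing evidence, weight is at least 74): (e) 73 < 74 — fails; (f) net 87−23=64 < 74 — fails.
  The respondent does not carry Stage II.2.
So the claimant prevails on this issue.
— Issue III —
Stage III.1 — burden on claimant; standard: clear and convincing evidence (weight exceeds 74).
    (g): 98 − 16 = 82 > 74 [met]
    (h): 75 > 74 [met]
  The claimant carries Stage III.1; the respondent now bears the burden.
Stage III.2 — burden on respondent; standard: a production showing (weight is at least 19).
    (i): 19 ≥ 19 [met]
    (j): 58 − 35 = 23 ≥ 19 [met]
  All elements met at the final stage.
Every stage carried; the respondent prevails on this issue.
Per-issue: Issue I → claimant; Issue II → claimant; Issue III → respondent. The claimant must prevail on a majority of issues; overall, the claimant prevails.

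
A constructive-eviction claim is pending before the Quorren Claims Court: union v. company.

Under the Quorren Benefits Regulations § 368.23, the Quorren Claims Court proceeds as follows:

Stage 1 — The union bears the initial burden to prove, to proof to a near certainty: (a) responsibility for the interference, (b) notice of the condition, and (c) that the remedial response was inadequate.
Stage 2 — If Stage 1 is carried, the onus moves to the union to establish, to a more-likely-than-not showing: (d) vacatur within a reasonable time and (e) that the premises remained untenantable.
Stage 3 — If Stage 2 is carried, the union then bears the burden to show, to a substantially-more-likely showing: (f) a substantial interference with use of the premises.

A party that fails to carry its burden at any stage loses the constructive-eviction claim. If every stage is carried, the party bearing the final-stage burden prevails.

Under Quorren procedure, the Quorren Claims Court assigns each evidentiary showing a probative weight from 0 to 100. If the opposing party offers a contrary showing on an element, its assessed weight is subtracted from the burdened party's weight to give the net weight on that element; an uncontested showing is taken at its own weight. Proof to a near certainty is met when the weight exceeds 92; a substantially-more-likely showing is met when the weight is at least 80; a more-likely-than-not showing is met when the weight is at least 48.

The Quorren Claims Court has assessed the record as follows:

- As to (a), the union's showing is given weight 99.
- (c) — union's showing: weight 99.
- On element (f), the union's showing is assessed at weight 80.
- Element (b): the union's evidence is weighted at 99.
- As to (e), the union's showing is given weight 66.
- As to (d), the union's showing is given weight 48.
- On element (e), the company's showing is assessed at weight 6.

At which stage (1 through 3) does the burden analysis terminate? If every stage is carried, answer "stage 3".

stage 3

At Stage 1 the union must meet proof to a near certainty (weight exceeds 92): on (a) the weight is 99, which does exceed 92, so (a) meets the standard; on (b) the weight is 99, which does exceed 92, so (b) meets the standard; on (c) the weight is 99, > 92, so (c) meets the standard.
  All elements met. The union retains the burden for Stage 2.
At Stage 2 the union must meet a more-likely-than-not showing (weight is at least 48): on (d) the weight is 48, ≥ 48, so (d) meets the standard; on (e) the weight is 66 less the opposing 6 gives net 60, which does reach 48, so (e) meets the standard.
  Stage 2 carried; the burden remains with the union.
At Stage 3 the union must meet a substantially-more-likely showing (weight is at least 80): on (f) the weight is 80, ≥ 80, so (f) meets the standard.
  All elements met at the final stage.
Every stage carried; the union prevails.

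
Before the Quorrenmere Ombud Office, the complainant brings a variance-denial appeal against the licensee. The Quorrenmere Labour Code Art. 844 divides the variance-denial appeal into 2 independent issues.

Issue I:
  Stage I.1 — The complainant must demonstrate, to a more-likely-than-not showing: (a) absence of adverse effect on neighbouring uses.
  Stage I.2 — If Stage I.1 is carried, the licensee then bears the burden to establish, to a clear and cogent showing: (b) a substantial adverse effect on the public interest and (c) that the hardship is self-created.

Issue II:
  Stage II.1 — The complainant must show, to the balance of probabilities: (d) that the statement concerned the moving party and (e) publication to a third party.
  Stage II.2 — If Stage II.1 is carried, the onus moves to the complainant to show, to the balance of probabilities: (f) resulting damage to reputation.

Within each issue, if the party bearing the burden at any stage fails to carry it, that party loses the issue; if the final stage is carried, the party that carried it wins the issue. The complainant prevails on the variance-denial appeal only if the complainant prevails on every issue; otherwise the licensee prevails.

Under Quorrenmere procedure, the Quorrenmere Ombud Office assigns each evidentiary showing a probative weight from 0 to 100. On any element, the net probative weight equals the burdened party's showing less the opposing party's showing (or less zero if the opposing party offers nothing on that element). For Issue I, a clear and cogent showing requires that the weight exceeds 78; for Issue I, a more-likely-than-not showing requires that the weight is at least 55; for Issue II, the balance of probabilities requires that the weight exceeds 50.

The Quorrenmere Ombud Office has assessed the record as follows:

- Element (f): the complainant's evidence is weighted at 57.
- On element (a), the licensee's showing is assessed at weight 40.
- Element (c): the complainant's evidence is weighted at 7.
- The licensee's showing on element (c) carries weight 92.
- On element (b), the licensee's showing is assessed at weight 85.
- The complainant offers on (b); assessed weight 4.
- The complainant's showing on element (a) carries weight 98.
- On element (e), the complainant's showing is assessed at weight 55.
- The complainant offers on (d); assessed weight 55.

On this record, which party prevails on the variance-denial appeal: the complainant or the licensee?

— Issue I —
Stage I.1 — burden on complainant; standard: a more-likely-than-not showing (weight is at least 55).
    (a): 98 − 40 = 58 ≥ 55 [met]
  The complainant carries Stage I.1; the licensee now bears the burden.
Stage I.2 — burden on licensee; standard: a clear and cogent showing (weight exceeds 78).
    (b): 85 − 4 = 81 > 78 [met]
    (c): 92 − 7 = 85 > 78 [met]
  The licensee carries the last stage.
Every stage carried; the licensee prevails on this issue.
— Issue II —
At Stage II.1 the complainant must meet the balance of probabilities (weight exceeds 50): on (d) the weight is 55, which does exceed 50, so (d) meets the standard; on (e) the weight is 55, > 50, so (e) meets the standard.
  All elements met. The complainant retains the burden for Stage II.2.
At Stage II.2 the complainant must meet the balance of probabilities (weight exceeds 50): on (f) the weight is 57, which does exceed 50, so (f) meets the standard.
  Stage II.2 carried; the final stage is satisfied.
Every stage carried; the complainant prevails on this issue.
Per-issue: Issue I → licensee; Issue II → complainant. The complainant must prevail on every issue; overall, the licensee prevails.

licensee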